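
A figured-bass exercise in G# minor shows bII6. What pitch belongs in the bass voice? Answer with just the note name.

bII in G# minor has root A; the chord is A-C#-E.
The figure 6 means first inversion — the third is in the bass.

C#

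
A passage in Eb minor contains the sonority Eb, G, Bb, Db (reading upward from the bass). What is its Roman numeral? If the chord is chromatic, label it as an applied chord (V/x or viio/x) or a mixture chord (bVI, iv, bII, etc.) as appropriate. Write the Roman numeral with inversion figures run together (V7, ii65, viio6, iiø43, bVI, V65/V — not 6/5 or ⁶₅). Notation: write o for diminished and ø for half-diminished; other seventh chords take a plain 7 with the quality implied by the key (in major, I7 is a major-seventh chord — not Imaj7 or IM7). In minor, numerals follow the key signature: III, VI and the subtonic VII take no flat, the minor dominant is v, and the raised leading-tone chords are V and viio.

V7/iv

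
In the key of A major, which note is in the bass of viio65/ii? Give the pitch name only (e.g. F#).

The applied chord viio65/ii is rooted on A#: A#-C#-E-G.
The figure 65 means first inversion — the third is in the bass.

C#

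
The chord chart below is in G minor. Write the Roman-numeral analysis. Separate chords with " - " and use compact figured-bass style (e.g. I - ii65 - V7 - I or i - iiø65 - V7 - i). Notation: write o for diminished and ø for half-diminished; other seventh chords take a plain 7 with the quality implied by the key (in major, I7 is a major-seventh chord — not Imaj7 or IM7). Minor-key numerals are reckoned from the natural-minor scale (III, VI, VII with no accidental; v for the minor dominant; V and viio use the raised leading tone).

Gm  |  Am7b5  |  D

i - iiø7 - V

Gm has root G, degree 1 in G minor, so i.
Am7b5 has root A, degree 2 in G minor, so iiø7.
D: root D is the dominant; major triad there is V.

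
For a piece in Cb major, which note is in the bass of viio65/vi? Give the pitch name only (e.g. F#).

Bb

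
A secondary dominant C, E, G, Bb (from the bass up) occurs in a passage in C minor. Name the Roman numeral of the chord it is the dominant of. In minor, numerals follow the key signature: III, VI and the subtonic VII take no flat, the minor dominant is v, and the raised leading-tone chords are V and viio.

iv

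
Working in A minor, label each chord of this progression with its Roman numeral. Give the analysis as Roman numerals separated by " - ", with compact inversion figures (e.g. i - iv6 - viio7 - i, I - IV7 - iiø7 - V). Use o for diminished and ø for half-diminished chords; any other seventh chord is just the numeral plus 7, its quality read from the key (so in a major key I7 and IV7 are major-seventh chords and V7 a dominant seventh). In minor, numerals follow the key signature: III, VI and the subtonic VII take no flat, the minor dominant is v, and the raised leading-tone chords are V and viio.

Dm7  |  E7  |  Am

Dm7 has root D, degree 4 in A minor, so iv7.
E7: dominant seventh chord on E = scale degree 5 → V7.
Am: root A is the tonic; minor triad there is i.

iv7 - V7 - i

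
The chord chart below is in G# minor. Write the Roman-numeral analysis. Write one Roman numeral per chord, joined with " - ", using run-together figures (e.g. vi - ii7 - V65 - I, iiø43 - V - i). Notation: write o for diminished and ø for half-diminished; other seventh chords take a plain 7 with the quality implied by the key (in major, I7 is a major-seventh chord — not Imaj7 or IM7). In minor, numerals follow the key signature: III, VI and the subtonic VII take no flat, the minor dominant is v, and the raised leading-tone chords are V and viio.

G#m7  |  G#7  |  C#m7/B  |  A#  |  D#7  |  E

i7 - V7/iv - iv42 - V/V - V7 - VI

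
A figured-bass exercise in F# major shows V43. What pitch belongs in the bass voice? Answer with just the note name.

G#

V in F# major has root C#; the chord is C#-E#-G#-B.
The figure 43 means second inversion — the fifth is in the bass.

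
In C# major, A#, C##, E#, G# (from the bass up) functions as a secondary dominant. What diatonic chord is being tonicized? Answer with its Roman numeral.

ii

The chord is a dominant seventh chord on A#.
A dominant resolves down a perfect fifth: A# → D#. In C# major, D# is scale degree 2, i.e. ii.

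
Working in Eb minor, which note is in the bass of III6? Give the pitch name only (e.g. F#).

III in Eb minor has root Gb; the chord is Gb-Bb-Db.
The figure 6 means first inversion — the third is in the bass.

Bb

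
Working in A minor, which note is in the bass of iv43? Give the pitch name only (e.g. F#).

A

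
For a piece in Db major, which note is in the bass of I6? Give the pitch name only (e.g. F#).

I in Db major has root Db; the chord is Db-F-Ab.
The figure 6 means first inversion — the third is in the bass.

F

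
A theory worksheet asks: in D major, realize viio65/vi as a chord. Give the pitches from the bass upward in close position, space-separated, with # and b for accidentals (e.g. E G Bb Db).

viio65/vi is a secondary leading-tone chord. The target vi is B in D major; the applied chord is rooted a semitone below, on A#.
Building a fully diminished seventh chord on A# gives A#-C#-E-G.
The figured bass 65 indicates first inversion, placing the third (C#) in the bass: C#-E-G-A#.

C# E G A#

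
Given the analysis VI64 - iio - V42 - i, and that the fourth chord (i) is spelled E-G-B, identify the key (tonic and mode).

E minor

The chord Em is a minor triad rooted on E; its label is i.
If E is scale degree 1 and the mode makes that degree carry a minor triad, the tonic is E and the mode is minor.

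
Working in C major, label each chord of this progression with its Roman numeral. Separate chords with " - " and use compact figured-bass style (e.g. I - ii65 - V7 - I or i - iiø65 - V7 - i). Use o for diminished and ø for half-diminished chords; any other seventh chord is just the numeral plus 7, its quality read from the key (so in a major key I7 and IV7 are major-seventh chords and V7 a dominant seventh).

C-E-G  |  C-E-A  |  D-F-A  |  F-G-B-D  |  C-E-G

I - vi6 - ii - V42 - I

C-E-G: root C is the tonic; major triad there is I.
C-E-A: minor triad on A = scale degree 6 → vi6.
D-F-A: minor triad on D = scale degree 2 → ii.
F-G-B-D has root G, degree 5 in C major, so V42.
C-E-G: root C is the tonic; major triad there is I.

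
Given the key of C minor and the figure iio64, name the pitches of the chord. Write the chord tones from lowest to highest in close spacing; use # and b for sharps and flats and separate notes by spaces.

Ab D F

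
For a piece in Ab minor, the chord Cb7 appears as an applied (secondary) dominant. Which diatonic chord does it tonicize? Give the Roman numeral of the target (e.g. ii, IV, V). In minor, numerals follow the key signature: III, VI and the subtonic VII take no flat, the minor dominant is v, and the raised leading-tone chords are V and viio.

VI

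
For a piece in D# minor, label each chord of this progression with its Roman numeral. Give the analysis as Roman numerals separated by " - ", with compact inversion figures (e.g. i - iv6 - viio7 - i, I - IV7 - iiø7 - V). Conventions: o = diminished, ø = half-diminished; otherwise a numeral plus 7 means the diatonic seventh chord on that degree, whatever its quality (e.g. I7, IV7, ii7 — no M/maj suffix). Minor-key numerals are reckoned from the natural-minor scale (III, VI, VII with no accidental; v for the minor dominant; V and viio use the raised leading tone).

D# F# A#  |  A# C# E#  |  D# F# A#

D#-F#-A#: minor triad on D# = scale degree 1 → i.
A#-C#-E# has root A#, degree 5 in D# minor, so v.
D#-F#-A#: root D# is the tonic; minor triad there is i.

i - v - i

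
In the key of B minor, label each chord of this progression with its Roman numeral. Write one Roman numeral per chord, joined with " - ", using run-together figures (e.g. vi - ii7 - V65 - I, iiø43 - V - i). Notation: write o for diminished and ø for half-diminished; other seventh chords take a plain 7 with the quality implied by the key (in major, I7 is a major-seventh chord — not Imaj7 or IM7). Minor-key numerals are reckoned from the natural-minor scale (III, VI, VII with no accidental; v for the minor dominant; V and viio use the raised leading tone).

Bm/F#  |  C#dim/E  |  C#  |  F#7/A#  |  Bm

i64 - iio6 - V/V - V65 - i

Bm/F# has root B, degree 1 in B minor, so i64.
C#dim/E has root C#, degree 2 in B minor, so iio6.
C# is the secondary dominant of V (major triad on C#): V/V.
F#7/A# has root F#, degree 5 in B minor, so V65.
Bm: minor triad on B = scale degree 1 → i.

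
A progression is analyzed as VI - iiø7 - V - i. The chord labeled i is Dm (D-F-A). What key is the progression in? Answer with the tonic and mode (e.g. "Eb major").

D minor

The anchor chord is a minor triad on D, labeled i.
If D is scale degree 1 and the mode makes that degree carry a minor triad, the tonic is D and the mode is minor.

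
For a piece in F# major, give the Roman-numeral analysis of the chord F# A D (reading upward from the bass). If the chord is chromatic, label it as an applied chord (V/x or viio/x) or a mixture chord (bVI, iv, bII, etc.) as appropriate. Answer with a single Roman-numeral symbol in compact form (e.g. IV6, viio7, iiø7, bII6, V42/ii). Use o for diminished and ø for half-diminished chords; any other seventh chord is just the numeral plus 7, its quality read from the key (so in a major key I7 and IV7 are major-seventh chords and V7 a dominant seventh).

bVI6

Stacked in thirds the chord is D-F#-A: a major triad on D.
D is the lowered sixth degree of F# major (diatonic 6 would be D#). This is a major triad on the lowered sixth degree, borrowed from the parallel minor.
With F# in the bass the chord is in first inversion, so the figured bass is 6.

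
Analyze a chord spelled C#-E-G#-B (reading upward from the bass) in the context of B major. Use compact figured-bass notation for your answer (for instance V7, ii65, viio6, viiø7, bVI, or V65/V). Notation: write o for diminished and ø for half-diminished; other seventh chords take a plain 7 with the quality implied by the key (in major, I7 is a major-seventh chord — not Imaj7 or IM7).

ii7

Stacked in thirds the chord is C#-E-G#-B: a minor seventh chord on C#.
C# is scale degree 2 in B major, and a minor seventh chord on that degree is written ii7.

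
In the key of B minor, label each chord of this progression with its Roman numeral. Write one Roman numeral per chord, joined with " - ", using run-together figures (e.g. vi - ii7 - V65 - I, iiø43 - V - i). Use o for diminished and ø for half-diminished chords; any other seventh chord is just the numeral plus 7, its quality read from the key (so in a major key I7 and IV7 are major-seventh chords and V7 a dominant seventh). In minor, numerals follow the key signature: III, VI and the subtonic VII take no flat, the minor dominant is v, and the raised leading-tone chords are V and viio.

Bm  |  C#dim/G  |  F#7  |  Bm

i - iio64 - V7 - i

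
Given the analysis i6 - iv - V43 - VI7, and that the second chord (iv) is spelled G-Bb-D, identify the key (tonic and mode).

The chord Gm is a minor triad rooted on G; its label is iv.
iv on G implies G is the subdominant; that puts the tonic at D, and the lowercase numeral fits minor mode.

D minor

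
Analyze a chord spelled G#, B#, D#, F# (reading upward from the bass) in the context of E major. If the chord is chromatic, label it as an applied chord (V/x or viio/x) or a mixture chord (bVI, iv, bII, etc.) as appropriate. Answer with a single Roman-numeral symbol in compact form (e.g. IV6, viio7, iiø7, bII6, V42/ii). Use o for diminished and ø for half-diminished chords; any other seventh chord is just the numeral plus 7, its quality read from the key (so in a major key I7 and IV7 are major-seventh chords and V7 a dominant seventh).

Stacked in thirds the chord is G#-B#-D#-F#: a dominant seventh chord on G#.
G# is not a diatonic chord root with this quality in E major, but it lies a perfect fifth above C# (vi), so the chord functions as an applied dominant of vi.

V7/vi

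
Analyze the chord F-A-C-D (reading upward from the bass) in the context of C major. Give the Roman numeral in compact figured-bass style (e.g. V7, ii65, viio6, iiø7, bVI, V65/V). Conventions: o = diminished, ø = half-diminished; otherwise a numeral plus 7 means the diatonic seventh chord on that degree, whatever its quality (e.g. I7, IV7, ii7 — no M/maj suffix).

The pitches D-F-A-C form a minor seventh chord rooted on D.
In C major, D is the supertonic; the diatonic minor seventh chord there is ii7.
With F in the bass the chord is in first inversion, so the figured bass is 65.

ii65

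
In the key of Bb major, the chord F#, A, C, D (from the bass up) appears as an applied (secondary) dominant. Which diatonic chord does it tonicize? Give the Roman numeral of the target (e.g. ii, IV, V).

The chord is a dominant seventh chord on D.
A dominant resolves down a perfect fifth: D → G. In Bb major, G is scale degree 6, i.e. vi.

vi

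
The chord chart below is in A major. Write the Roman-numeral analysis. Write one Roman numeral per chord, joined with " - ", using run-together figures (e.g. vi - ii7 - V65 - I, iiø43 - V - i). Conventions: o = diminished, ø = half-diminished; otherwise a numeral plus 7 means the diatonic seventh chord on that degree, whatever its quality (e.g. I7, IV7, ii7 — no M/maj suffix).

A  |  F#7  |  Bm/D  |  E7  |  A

I - V7/ii - ii6 - V7 - I

A has root A, degree 1 in A major, so I.
F#7 is the secondary dominant of ii (dominant seventh chord on F#): V7/ii.
Bm/D: minor triad on B = scale degree 2 → ii6.
E7: dominant seventh chord on E = scale degree 5 → V7.
A has root A, degree 1 in A major, so I.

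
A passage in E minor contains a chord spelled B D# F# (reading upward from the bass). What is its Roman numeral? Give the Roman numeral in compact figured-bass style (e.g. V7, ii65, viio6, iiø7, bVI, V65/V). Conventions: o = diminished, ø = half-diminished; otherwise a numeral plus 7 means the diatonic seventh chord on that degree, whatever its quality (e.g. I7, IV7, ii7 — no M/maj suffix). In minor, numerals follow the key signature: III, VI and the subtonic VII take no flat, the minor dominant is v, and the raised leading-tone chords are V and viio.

Stacked in thirds the chord is B-D#-F#: a major triad on B.
In E minor, B is the dominant; the diatonic major triad there is V.

V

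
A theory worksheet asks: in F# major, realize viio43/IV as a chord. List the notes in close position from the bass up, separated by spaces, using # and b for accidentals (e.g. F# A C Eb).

The slash marks an applied leading-tone chord: viio of IV. In F# major, IV is B, so the leading tone to it is A#, a half step below.
Building a fully diminished seventh chord on A# gives A#-C#-E-G.
The figured bass 43 indicates second inversion, placing the fifth (E) in the bass: E-G-A#-C#.

E G A# C#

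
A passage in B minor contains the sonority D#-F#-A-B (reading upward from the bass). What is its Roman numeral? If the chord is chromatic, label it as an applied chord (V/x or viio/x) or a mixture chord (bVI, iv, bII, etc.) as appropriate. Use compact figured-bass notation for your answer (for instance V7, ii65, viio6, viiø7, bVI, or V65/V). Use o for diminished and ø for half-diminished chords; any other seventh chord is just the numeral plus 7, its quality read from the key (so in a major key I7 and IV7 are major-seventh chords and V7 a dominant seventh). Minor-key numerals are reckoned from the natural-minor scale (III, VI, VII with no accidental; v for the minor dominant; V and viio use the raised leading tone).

The pitches B-D#-F#-A form a dominant seventh chord rooted on B.
B is not a diatonic chord root with this quality in B minor, but it lies a perfect fifth above E (iv), so the chord functions as an applied dominant of iv.
With D# in the bass the chord is in first inversion, so the figured bass is 65.

V65/iv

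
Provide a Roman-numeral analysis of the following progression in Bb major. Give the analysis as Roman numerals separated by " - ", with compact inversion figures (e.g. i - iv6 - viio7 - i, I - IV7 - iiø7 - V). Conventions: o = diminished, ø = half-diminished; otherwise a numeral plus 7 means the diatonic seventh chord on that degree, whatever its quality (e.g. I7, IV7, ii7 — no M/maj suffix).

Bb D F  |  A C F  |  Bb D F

Bb-D-F: root Bb is the tonic; major triad there is I.
A-C-F: major triad on F = scale degree 5 → V6.
Bb-D-F: major triad on Bb = scale degree 1 → I.

I - V6 - I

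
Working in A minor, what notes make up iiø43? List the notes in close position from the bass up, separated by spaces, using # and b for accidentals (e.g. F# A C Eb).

F A B D

In A minor, scale degree 2 is B, and the diatonic chord built there is a half-diminished seventh chord.
That chord is spelled B-D-F-A.
The figured bass 43 indicates second inversion, placing the fifth (F) in the bass: F-A-B-D.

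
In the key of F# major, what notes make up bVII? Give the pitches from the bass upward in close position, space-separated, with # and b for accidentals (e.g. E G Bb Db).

Scale degree 7 in F# major is E#; lowering it a half step gives E. bVII is a major triad on the lowered seventh degree (the subtonic), borrowed from the parallel minor.
So the chord is E-G#-B.

E G# B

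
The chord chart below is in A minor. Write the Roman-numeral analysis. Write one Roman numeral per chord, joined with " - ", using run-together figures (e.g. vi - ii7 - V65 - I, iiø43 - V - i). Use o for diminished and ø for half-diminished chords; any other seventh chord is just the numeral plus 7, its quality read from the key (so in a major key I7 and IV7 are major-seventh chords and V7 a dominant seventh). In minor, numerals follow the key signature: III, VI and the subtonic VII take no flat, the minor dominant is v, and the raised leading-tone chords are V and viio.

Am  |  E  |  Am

Am: minor triad on A = scale degree 1 → i.
E: major triad on E = scale degree 5 → V.
Am: minor triad on A = scale degree 1 → i.

i - V - i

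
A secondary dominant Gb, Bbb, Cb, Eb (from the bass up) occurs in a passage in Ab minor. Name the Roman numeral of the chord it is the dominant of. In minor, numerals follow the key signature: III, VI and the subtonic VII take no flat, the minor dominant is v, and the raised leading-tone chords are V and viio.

VI

The chord is a dominant seventh chord on Cb.
A dominant resolves down a perfect fifth: Cb → Fb. In Ab minor, Fb is scale degree 6, i.e. VI.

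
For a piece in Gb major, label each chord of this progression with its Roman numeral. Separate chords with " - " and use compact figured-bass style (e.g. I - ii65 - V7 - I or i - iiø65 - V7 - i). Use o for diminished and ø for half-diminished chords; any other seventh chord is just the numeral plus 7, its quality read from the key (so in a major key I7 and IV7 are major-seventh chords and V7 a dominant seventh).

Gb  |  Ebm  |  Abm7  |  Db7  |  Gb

Gb has root Gb, degree 1 in Gb major, so I.
Ebm has root Eb, degree 6 in Gb major, so vi.
Abm7: root Ab is the supertonic; minor seventh chord there is ii7.
Db7: dominant seventh chord on Db = scale degree 5 → V7.
Gb: root Gb is the tonic; major triad there is I.

I - vi - ii7 - V7 - I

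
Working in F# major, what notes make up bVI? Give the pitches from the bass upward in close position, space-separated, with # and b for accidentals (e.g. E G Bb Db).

D F# A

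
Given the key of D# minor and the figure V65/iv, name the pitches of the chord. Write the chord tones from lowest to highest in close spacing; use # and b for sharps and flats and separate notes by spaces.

F## A# C# D#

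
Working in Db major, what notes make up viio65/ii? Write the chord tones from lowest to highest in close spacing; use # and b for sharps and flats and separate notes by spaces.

viio65/ii is a secondary leading-tone chord. The target ii is Eb in Db major; the applied chord is rooted a semitone below, on D.
Building a fully diminished seventh chord on D gives D-F-Ab-Cb.
The figured bass 65 indicates first inversion, placing the third (F) in the bass: F-Ab-Cb-D.

F Ab Cb D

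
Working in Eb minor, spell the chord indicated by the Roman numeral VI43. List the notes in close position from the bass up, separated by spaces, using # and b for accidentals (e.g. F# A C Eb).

The numeral's case and figure indicate a major seventh chord. In Eb minor its root, scale degree 6, is Cb.
That chord is spelled Cb-Eb-Gb-Bb.
The figured bass 43 indicates second inversion, placing the fifth (Gb) in the bass: Gb-Bb-Cb-Eb.

Gb Bb Cb Eb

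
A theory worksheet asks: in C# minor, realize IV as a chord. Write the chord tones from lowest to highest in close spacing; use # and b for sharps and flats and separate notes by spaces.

Scale degree 4 in C# minor is F#; here the chord built on it is altered to a major triad. IV is the major subdominant, borrowed from the parallel major.
So the chord is F#-A#-C#.

F# A# C#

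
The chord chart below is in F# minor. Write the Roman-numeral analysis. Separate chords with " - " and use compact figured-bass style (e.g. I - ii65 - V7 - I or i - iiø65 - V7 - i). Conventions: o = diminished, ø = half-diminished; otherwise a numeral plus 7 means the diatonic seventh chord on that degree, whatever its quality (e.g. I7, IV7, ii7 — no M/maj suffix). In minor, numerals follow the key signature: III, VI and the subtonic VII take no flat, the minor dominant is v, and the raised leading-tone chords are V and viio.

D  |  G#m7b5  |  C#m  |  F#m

VI - iiø7 - v - i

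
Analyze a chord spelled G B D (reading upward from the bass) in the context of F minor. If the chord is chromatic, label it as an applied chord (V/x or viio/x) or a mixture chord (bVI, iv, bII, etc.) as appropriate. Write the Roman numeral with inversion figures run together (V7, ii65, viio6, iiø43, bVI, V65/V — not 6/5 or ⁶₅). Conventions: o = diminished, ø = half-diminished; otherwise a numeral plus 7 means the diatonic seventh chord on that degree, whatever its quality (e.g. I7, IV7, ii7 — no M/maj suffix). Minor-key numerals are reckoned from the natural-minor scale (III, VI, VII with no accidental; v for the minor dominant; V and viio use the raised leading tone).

V/V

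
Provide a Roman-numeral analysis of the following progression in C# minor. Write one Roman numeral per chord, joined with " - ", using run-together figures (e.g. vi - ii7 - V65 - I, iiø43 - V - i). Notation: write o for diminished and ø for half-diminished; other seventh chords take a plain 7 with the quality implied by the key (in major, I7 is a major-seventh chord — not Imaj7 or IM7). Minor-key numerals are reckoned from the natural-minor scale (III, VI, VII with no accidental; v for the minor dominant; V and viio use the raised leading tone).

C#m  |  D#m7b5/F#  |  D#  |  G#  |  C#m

C#m: minor triad on C# = scale degree 1 → i.
D#m7b5/F#: half-diminished seventh chord on D# = scale degree 2 → iiø65.
D# is the secondary dominant of V (major triad on D#): V/V.
G#: root G# is the dominant; major triad there is V.
C#m: minor triad on C# = scale degree 1 → i.

i - iiø65 - V/V - V - i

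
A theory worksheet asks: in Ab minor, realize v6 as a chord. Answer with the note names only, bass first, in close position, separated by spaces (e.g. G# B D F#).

Gb Bb Eb

The numeral's case and figure indicate a minor triad. In Ab minor its root, scale degree 5, is Eb.
Stacking thirds from Eb gives Eb-Gb-Bb.
With the 6 figure the chord is in first inversion; from the bass Gb upward in close position it reads Gb-Bb-Eb.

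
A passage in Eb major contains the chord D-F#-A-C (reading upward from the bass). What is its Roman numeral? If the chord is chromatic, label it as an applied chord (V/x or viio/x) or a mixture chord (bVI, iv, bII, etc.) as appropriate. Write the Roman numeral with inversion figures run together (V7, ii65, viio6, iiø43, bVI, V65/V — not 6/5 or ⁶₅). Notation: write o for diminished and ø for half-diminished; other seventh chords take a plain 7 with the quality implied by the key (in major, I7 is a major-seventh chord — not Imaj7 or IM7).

V7/iii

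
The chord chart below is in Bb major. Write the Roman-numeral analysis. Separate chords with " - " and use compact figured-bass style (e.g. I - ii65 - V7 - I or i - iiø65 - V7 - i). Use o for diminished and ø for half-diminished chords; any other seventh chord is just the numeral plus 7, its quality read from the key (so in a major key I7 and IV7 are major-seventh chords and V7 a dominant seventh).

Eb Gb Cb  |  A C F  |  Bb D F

bII6 - V6 - I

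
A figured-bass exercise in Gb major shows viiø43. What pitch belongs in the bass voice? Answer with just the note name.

Cb

viiø in Gb major has root F; the chord is F-Ab-Cb-Eb.
The figure 43 means second inversion — the fifth is in the bass.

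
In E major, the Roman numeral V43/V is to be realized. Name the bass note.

The applied chord V43/V is rooted on F#: F#-A#-C#-E.
The figure 43 means second inversion — the fifth is in the bass.

C#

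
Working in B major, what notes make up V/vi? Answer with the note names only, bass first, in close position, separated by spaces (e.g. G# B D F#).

V/vi is a secondary dominant — the dominant triad of vi. vi in B major is G#, so the applied chord's root is D#, a perfect fifth above.
Building a major triad on D# gives D#-F##-A#.

D# F## A#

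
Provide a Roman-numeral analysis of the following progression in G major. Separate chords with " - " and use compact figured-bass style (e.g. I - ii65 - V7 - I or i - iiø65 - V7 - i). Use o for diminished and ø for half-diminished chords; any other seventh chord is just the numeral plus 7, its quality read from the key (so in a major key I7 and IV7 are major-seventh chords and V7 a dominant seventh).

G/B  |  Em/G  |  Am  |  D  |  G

G/B has root G, degree 1 in G major, so I6.
Em/G: minor triad on E = scale degree 6 → vi6.
Am: root A is the supertonic; minor triad there is ii.
D has root D, degree 5 in G major, so V.
G has root G, degree 1 in G major, so I.

I6 - vi6 - ii - V - I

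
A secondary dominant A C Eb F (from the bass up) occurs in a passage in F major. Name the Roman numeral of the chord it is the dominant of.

IV

The chord is a dominant seventh chord on F.
A dominant resolves down a perfect fifth: F → Bb. In F major, Bb is scale degree 4, i.e. IV.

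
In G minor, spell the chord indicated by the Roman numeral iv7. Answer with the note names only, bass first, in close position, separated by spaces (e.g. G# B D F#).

In G minor, the subdominant is C, and the diatonic chord built there is a minor seventh chord.
Stacking thirds from C gives C-Eb-G-Bb.

C Eb G Bb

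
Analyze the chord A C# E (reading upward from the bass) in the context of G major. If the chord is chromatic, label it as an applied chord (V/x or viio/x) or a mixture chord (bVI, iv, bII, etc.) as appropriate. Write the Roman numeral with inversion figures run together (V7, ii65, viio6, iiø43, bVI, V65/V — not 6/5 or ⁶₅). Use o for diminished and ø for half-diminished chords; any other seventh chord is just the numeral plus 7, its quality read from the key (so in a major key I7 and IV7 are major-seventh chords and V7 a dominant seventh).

V/V

The pitches A-C#-E form a major triad rooted on A.
A is not a diatonic chord root with this quality in G major, but it lies a perfect fifth above D (V), so the chord functions as an applied dominant of V.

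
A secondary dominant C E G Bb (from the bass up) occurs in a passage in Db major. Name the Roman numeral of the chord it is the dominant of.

iii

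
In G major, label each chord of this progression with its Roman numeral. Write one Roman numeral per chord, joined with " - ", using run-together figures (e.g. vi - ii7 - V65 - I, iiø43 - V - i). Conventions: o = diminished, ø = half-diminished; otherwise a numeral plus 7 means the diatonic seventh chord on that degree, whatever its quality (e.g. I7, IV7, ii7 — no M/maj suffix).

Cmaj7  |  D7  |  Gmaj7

Cmaj7: root C is the subdominant; major seventh chord there is IV7.
D7 has root D, degree 5 in G major, so V7.
Gmaj7: major seventh chord on G = scale degree 1 → I7.

IV7 - V7 - I7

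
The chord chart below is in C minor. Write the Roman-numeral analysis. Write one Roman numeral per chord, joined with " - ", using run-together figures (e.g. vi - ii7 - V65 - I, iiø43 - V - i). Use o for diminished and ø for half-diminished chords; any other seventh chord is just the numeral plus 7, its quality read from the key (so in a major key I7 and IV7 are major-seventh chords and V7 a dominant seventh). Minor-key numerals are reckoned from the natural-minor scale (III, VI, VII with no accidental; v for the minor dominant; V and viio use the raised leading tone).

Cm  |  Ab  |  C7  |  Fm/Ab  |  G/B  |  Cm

i - VI - V7/iv - iv6 - V6 - i

Cm: minor triad on C = scale degree 1 → i.
Ab: major triad on Ab = scale degree 6 → VI.
C7 is the secondary dominant of iv (dominant seventh chord on C): V7/iv.
Fm/Ab: minor triad on F = scale degree 4 → iv6.
G/B has root G, degree 5 in C minor, so V6.
Cm has root C, degree 1 in C minor, so i.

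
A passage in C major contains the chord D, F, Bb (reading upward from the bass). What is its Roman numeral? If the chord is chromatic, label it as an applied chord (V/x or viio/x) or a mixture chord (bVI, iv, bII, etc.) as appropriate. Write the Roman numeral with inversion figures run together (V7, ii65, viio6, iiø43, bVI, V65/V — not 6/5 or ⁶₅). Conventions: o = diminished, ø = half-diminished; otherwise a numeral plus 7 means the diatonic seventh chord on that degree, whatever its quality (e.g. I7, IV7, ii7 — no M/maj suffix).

Stacked in thirds the chord is Bb-D-F: a major triad on Bb.
Bb is the lowered seventh degree of C major (diatonic 7 would be B). This is a major triad on the lowered seventh degree (the subtonic), borrowed from the parallel minor.
With D in the bass the chord is in first inversion, so the figured bass is 6.

bVII6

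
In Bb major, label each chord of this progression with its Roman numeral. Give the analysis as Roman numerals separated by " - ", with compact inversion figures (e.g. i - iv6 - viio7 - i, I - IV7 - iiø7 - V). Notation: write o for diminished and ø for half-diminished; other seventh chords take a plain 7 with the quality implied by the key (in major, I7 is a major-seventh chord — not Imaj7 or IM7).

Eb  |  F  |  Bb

Eb: root Eb is the subdominant; major triad there is IV.
F has root F, degree 5 in Bb major, so V.
Bb has root Bb, degree 1 in Bb major, so I.

IV - V - I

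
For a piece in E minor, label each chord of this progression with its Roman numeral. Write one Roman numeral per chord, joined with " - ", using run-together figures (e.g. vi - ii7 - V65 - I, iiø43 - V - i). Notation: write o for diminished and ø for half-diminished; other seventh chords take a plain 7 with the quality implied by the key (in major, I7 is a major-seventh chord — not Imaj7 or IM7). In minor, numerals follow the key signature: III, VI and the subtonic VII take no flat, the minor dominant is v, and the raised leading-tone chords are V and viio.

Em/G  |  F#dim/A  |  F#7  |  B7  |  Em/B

Em/G: minor triad on E = scale degree 1 → i6.
F#dim/A: diminished triad on F# = scale degree 2 → iio6.
F#7: a dominant seventh chord on F#, the applied dominant of V → V7/V.
B7: root B is the dominant; dominant seventh chord there is V7.
Em/B: minor triad on E = scale degree 1 → i64.

i6 - iio6 - V7/V - V7 - i64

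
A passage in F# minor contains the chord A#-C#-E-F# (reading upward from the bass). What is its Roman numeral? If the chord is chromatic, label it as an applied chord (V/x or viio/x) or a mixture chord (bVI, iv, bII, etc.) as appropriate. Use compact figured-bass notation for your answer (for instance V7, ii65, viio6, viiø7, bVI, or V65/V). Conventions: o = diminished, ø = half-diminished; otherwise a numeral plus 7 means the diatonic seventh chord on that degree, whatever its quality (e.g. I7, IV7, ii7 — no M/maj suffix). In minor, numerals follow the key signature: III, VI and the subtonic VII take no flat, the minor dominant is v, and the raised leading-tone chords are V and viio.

The pitches F#-A#-C#-E form a dominant seventh chord rooted on F#.
F# is not a diatonic chord root with this quality in F# minor, but it lies a perfect fifth above B (iv), so the chord functions as an applied dominant of iv.
With A# in the bass the chord is in first inversion, so the figured bass is 65.

V65/iv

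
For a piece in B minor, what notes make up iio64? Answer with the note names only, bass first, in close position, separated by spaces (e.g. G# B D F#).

G C# E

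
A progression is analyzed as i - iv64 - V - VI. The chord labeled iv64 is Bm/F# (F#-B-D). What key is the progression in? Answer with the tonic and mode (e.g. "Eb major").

The anchor chord is a minor triad on B, labeled iv64.
iv64 on B implies B is the subdominant; that puts the tonic at F#, and the lowercase numeral fits minor mode.

F# minor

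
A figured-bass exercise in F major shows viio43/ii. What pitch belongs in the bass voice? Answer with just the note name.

C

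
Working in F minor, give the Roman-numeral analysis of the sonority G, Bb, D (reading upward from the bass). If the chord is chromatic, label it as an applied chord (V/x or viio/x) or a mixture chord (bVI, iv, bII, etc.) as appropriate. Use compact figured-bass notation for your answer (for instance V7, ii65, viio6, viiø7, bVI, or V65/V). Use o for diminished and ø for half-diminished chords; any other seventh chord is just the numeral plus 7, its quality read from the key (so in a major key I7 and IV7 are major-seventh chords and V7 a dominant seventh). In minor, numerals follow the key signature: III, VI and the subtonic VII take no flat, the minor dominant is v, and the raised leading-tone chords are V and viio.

ii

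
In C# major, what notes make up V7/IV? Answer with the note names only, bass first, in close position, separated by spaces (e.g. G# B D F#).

The slash means an applied dominant: we want the dominant of IV. In C# major, IV is F# major, and its dominant is built on C#.
Building a dominant seventh chord on C# gives C#-E#-G#-B.

C# E# G# B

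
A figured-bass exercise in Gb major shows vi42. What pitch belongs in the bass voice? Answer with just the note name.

Db

vi in Gb major has root Eb; the chord is Eb-Gb-Bb-Db.
The figure 42 means third inversion — the seventh is in the bass.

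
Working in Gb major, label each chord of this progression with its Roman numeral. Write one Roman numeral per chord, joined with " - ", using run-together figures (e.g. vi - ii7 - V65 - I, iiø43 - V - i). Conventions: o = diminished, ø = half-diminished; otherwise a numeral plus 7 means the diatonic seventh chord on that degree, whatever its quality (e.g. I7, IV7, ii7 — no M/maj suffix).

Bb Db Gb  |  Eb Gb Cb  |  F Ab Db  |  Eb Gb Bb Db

Bb-Db-Gb: major triad on Gb = scale degree 1 → I6.
Eb-Gb-Cb: major triad on Cb = scale degree 4 → IV6.
F-Ab-Db: root Db is the dominant; major triad there is V6.
Eb-Gb-Bb-Db has root Eb, degree 6 in Gb major, so vi7.

I6 - IV6 - V6 - vi7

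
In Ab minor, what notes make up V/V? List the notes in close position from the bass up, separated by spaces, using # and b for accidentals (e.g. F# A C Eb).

V/V is a secondary dominant — the dominant triad of V. V in Ab minor is Eb, so the applied chord's root is Bb, a perfect fifth above.
Building a major triad on Bb gives Bb-D-F.

Bb D F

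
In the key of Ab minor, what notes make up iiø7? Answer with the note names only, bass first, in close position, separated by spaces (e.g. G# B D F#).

Bb Db Fb Ab

In Ab minor, scale degree 2 is Bb, and the diatonic chord built there is a half-diminished seventh chord.
That chord is spelled Bb-Db-Fb-Ab.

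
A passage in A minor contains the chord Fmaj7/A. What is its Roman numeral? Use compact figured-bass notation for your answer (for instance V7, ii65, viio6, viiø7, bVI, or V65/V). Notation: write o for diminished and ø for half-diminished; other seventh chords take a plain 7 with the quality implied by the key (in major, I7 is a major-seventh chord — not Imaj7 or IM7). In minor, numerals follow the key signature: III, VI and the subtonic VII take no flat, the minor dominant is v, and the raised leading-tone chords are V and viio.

The pitches F-A-C-E form a major seventh chord rooted on F.
F is scale degree 6 in A minor, and a major seventh chord on that degree is written VI7.
With A in the bass the chord is in first inversion, so the figured bass is 65.

VI65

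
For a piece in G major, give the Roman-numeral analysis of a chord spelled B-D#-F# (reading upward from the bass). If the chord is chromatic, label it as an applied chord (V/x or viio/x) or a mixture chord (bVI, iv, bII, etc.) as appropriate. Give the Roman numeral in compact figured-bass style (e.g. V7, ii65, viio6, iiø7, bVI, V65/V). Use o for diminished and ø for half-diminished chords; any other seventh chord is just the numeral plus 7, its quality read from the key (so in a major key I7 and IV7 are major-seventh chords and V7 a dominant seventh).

V/vi

Stacked in thirds the chord is B-D#-F#: a major triad on B.
B is not a diatonic chord root with this quality in G major, but it lies a perfect fifth above E (vi), so the chord functions as an applied dominant of vi.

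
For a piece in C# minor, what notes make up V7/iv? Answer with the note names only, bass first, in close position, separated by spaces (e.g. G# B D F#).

C# E# G# B

V7/iv is a secondary dominant — the dominant seventh of iv. iv in C# minor is F#, so the applied chord's root is C#, a perfect fifth above.
Building a dominant seventh chord on C# gives C#-E#-G#-B.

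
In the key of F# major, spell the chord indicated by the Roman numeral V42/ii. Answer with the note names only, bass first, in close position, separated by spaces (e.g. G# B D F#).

The slash means an applied dominant: we want the dominant of ii. In F# major, ii is G# minor, and its dominant is built on D#.
Building a dominant seventh chord on D# gives D#-F##-A#-C#.
The figured bass 42 indicates third inversion, placing the seventh (C#) in the bass: C#-D#-F##-A#.

C# D# F## A#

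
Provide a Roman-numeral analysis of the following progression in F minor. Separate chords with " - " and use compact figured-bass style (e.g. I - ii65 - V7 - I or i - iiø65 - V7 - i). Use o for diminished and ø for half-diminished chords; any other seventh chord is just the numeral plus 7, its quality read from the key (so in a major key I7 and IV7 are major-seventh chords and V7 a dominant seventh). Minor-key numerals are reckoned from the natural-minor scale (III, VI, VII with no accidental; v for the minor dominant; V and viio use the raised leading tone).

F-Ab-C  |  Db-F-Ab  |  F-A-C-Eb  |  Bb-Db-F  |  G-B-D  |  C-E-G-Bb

i - VI - V7/iv - iv - V/V - V7

F-Ab-C: minor triad on F = scale degree 1 → i.
Db-F-Ab: root Db is the submediant; major triad there is VI.
F-A-C-Eb: a dominant seventh chord on F, the applied dominant of iv → V7/iv.
Bb-Db-F: root Bb is the subdominant; minor triad there is iv.
G-B-D is the secondary dominant of V (major triad on G): V/V.
C-E-G-Bb: dominant seventh chord on C = scale degree 5 → V7.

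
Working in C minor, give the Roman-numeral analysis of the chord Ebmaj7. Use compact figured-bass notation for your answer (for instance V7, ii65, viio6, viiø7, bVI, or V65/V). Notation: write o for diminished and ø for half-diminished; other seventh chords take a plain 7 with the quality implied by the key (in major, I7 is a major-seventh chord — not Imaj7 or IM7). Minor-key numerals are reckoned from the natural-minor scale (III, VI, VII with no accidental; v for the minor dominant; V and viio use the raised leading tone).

III7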